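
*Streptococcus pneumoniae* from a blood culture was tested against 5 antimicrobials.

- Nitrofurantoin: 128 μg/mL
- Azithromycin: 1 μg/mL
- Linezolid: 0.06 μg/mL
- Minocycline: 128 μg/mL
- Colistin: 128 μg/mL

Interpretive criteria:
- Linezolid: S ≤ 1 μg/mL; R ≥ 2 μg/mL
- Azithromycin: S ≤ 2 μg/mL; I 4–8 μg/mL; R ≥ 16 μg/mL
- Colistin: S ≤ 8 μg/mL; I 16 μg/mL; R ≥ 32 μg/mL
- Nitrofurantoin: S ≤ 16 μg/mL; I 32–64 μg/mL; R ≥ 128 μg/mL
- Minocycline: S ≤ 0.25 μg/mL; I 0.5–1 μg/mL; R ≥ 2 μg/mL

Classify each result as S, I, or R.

Nitrofurantoin: 128 μg/mL is ≥ 128 μg/mL → R
Azithromycin 1 μg/mL: ≤ 2 μg/mL → susceptible
Linezolid (0.06 μg/mL) ≤ 1 μg/mL — susceptible
Minocycline (128 μg/mL) ≥ 2 μg/mL — resistant
Colistin 128 μg/mL: ≥ 32 μg/mL → Resistant

R, S, S, R, R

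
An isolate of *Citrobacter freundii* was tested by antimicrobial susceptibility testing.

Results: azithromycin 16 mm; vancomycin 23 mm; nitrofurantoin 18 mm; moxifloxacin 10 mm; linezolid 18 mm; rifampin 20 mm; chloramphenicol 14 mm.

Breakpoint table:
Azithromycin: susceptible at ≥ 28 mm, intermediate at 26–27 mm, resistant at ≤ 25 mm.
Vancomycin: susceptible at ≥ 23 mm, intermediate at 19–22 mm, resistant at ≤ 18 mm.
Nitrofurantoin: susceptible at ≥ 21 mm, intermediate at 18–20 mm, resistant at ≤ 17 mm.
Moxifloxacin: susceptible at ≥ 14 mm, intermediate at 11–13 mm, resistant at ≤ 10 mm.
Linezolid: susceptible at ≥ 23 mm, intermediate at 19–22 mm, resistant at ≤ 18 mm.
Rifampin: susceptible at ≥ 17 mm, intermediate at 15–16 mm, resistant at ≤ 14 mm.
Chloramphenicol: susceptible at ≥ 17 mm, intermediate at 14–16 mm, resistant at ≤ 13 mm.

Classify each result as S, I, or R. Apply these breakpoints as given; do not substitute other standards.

R, S, I, R, R, S, I

Azithromycin (16 mm) ≤ 25 mm — R
Vancomycin: 23 mm is ≥ 23 mm → Susceptible
Nitrofurantoin (18 mm) in 18–20 mm ⇒ intermediate
Moxifloxacin: 10 mm is ≤ 10 mm — resistant
Linezolid (18 mm) ≤ 18 mm — resistant
Rifampin (20 mm) ≥ 17 mm ⇒ susceptible
Chloramphenicol: 14 mm is in 14–16 mm — intermediate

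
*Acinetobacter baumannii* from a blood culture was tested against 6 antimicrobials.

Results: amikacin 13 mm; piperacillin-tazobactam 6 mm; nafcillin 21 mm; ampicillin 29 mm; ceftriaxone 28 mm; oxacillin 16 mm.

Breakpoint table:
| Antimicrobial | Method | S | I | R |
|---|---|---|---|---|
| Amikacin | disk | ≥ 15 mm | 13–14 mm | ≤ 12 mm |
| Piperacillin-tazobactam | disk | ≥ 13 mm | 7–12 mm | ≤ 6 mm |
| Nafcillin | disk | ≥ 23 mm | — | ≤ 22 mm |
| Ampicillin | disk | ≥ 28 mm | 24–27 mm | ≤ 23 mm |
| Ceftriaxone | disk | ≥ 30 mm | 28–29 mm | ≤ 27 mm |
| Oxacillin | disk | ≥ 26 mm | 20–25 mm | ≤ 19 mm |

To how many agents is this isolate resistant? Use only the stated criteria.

3

Amikacin 13 mm: in 13–14 mm ⇒ I
Piperacillin-tazobactam (6 mm) ≤ 6 mm ⇒ R
Nafcillin 21 mm: ≤ 22 mm — resistant
Ampicillin (29 mm) ≥ 28 mm ⇒ Susceptible
Ceftriaxone (28 mm) in 28–29 mm — Intermediate
Oxacillin 16 mm: ≤ 19 mm ⇒ Resistant
Resistant: 3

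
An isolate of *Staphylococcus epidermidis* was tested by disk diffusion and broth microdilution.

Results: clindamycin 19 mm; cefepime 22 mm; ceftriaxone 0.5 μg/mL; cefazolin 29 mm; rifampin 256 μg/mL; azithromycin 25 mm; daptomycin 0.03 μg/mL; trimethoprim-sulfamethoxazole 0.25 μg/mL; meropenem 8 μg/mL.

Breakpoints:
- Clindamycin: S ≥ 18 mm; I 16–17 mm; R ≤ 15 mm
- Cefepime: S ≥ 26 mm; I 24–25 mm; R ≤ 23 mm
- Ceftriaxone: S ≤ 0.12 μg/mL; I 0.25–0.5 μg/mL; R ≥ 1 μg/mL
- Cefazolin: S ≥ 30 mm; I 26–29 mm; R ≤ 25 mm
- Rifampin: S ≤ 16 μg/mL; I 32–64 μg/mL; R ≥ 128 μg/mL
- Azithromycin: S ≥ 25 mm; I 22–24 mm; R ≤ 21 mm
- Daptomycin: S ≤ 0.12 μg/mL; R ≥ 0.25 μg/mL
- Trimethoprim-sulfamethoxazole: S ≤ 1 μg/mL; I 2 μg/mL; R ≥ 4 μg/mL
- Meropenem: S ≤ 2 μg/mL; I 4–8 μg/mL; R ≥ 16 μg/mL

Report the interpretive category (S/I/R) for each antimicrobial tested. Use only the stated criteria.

S, R, I, I, R, S, S, S, I

Clindamycin 19 mm: ≥ 18 mm ⇒ susceptible
Cefepime: 22 mm is ≤ 23 mm — R
Ceftriaxone 0.5 μg/mL: in 0.25–0.5 μg/mL — I
Cefazolin 29 mm: in 26–29 mm ⇒ intermediate
Rifampin 256 μg/mL: ≥ 128 μg/mL ⇒ R
Azithromycin: 25 mm is ≥ 25 mm ⇒ S
Daptomycin 0.03 μg/mL: ≤ 0.12 μg/mL → susceptible
Trimethoprim-sulfamethoxazole (0.25 μg/mL) ≤ 1 μg/mL ⇒ S
Meropenem: 8 μg/mL is in 4–8 μg/mL — Intermediate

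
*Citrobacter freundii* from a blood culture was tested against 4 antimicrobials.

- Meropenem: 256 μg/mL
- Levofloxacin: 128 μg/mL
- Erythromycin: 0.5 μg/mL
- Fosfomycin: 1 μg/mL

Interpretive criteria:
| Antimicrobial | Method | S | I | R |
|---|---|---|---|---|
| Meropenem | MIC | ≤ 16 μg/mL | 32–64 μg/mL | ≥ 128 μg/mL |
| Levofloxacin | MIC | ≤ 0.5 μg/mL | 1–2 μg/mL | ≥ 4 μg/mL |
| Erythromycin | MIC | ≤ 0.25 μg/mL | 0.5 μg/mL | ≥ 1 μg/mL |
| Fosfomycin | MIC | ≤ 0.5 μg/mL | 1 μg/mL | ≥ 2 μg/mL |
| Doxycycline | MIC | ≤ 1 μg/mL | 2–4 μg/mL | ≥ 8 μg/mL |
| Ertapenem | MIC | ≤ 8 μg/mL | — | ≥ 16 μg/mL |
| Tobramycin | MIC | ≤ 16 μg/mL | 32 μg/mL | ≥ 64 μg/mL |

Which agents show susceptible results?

Meropenem 256 μg/mL: ≥ 128 μg/mL ⇒ Resistant
Levofloxacin: 128 μg/mL is ≥ 4 μg/mL — resistant
Erythromycin (0.5 μg/mL) = 0.5 μg/mL → intermediate
Fosfomycin 1 μg/mL: = 1 μg/mL — intermediate

none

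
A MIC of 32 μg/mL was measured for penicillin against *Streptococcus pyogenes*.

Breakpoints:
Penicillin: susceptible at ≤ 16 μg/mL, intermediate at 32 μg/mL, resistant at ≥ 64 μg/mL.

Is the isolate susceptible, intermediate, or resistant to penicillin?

Penicillin (32 μg/mL) = 32 μg/mL → I

I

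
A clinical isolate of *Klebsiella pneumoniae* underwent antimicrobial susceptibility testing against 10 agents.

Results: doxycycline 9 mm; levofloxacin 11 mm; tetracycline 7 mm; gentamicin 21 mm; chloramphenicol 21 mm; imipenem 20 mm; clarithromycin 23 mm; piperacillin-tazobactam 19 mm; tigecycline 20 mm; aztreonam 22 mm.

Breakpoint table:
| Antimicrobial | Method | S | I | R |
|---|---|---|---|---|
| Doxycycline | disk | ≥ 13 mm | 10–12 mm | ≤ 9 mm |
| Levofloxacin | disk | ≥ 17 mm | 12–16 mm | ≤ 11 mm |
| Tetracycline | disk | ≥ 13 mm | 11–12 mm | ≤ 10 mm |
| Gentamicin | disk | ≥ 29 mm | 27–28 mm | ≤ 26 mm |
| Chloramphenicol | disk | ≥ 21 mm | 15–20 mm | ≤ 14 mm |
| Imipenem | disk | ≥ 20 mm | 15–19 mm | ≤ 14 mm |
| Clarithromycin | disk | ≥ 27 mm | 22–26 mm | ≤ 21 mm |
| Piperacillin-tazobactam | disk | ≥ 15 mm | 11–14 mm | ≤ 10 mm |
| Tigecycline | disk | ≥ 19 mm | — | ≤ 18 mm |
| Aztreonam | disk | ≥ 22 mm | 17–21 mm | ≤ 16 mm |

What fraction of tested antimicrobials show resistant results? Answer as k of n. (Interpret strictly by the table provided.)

Doxycycline (9 mm) ≤ 9 mm — resistant
Levofloxacin: 11 mm is ≤ 11 mm ⇒ Resistant
Tetracycline: 7 mm is ≤ 10 mm ⇒ R
Gentamicin 21 mm: ≤ 26 mm ⇒ Resistant
Chloramphenicol: 21 mm is ≥ 21 mm ⇒ S
Imipenem (20 mm) ≥ 20 mm → susceptible
Clarithromycin 23 mm: in 22–26 mm — intermediate
Piperacillin-tazobactam 19 mm: ≥ 15 mm ⇒ S
Tigecycline (20 mm) ≥ 19 mm ⇒ Susceptible
Aztreonam (22 mm) ≥ 22 mm → susceptible
Resistant: 4/10

4 of 10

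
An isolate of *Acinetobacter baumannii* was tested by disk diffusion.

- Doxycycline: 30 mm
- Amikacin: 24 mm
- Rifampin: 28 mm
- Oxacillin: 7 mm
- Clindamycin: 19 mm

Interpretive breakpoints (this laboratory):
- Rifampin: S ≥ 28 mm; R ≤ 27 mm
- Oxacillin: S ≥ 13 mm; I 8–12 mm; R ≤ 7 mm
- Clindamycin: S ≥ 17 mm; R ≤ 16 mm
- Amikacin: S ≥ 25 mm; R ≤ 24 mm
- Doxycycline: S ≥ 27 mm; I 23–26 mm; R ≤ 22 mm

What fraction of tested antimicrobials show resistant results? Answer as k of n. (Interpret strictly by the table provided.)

Doxycycline (30 mm) ≥ 27 mm → susceptible
Amikacin (24 mm) ≤ 24 mm — Resistant
Rifampin: 28 mm is ≥ 28 mm ⇒ S
Oxacillin: 7 mm is ≤ 7 mm → Resistant
Clindamycin (19 mm) ≥ 17 mm → susceptible
Resistant: 2/5

2 of 5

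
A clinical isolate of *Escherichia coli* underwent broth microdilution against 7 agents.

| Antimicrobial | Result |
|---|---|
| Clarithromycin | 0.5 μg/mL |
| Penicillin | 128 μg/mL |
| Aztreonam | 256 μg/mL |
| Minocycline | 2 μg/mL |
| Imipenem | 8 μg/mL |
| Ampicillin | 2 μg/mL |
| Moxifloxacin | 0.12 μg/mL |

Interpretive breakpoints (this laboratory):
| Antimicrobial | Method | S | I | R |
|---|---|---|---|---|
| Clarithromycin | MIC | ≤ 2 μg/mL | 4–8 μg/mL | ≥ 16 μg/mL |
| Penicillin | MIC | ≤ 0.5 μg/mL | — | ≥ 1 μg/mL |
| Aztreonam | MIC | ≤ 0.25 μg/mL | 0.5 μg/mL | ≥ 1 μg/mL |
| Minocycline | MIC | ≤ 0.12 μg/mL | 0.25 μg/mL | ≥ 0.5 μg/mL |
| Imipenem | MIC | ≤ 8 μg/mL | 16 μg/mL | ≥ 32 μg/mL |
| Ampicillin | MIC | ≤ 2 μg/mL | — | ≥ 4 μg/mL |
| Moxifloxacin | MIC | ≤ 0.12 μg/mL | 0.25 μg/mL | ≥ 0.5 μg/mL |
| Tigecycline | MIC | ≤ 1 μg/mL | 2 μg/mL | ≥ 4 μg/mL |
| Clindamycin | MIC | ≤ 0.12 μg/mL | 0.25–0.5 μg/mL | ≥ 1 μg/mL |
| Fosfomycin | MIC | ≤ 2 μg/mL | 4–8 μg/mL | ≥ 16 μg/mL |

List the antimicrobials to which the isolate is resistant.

penicillin, aztreonam, minocycline

Clarithromycin: 0.5 μg/mL is ≤ 2 μg/mL → susceptible
Penicillin (128 μg/mL) ≥ 1 μg/mL ⇒ R
Aztreonam (256 μg/mL) ≥ 1 μg/mL → Resistant
Minocycline (2 μg/mL) ≥ 0.5 μg/mL ⇒ R
Imipenem (8 μg/mL) ≤ 8 μg/mL — susceptible
Ampicillin (2 μg/mL) ≤ 2 μg/mL — Susceptible
Moxifloxacin (0.12 μg/mL) ≤ 0.12 μg/mL ⇒ susceptible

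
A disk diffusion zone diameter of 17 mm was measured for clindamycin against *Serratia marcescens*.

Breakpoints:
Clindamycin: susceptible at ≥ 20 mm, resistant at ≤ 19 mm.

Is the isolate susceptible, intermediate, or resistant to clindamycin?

R

Clindamycin (17 mm) ≤ 19 mm → R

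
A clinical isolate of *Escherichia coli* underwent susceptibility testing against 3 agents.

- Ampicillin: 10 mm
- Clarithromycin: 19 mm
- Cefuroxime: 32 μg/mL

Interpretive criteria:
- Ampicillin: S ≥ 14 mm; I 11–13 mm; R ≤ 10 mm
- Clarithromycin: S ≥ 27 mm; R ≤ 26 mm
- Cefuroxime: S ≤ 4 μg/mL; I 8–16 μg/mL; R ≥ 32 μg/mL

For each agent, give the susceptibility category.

R, R, R

Ampicillin (10 mm) ≤ 10 mm → resistant
Clarithromycin (19 mm) ≤ 26 mm → resistant
Cefuroxime 32 μg/mL: ≥ 32 μg/mL ⇒ R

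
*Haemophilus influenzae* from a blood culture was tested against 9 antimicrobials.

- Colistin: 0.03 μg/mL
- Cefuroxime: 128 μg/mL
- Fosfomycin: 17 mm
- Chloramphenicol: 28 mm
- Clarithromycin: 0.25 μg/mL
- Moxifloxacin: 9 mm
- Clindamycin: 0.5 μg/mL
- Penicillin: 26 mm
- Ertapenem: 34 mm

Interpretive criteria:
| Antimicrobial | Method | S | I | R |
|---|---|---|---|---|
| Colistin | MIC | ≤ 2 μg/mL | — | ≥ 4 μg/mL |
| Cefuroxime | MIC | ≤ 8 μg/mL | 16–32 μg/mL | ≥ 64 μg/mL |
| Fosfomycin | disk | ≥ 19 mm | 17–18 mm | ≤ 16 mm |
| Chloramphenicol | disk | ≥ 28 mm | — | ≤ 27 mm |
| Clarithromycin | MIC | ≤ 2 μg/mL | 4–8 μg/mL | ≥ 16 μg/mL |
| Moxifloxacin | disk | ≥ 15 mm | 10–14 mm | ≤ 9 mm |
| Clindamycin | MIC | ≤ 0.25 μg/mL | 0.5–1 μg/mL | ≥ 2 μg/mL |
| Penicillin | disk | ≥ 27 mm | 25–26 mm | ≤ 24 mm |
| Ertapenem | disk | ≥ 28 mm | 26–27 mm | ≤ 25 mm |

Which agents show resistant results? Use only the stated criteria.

cefuroxime, moxifloxacin

Colistin: 0.03 μg/mL is ≤ 2 μg/mL — Susceptible
Cefuroxime (128 μg/mL) ≥ 64 μg/mL → Resistant
Fosfomycin (17 mm) in 17–18 mm → intermediate
Chloramphenicol: 28 mm is ≥ 28 mm → susceptible
Clarithromycin: 0.25 μg/mL is ≤ 2 μg/mL — S
Moxifloxacin (9 mm) ≤ 9 mm — Resistant
Clindamycin (0.5 μg/mL) in 0.5–1 μg/mL ⇒ intermediate
Penicillin: 26 mm is in 25–26 mm → Intermediate
Ertapenem: 34 mm is ≥ 28 mm — susceptible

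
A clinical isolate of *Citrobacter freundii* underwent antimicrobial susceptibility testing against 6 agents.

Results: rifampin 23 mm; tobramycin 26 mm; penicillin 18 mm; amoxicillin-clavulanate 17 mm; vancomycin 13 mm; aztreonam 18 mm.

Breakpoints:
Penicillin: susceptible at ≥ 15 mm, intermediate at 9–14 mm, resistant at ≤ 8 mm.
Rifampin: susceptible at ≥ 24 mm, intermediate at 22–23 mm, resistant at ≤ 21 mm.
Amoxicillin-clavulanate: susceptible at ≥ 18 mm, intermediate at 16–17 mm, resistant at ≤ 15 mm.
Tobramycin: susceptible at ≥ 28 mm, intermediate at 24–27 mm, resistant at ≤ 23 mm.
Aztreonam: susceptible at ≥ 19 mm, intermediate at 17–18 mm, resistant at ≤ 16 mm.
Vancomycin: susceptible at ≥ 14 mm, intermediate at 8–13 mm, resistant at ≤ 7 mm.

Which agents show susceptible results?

Rifampin: 23 mm is in 22–23 mm ⇒ intermediate
Tobramycin (26 mm) in 24–27 mm — I
Penicillin (18 mm) ≥ 15 mm → Susceptible
Amoxicillin-clavulanate (17 mm) in 16–17 mm — Intermediate
Vancomycin: 13 mm is in 8–13 mm — Intermediate
Aztreonam (18 mm) in 17–18 mm → Intermediate

penicillin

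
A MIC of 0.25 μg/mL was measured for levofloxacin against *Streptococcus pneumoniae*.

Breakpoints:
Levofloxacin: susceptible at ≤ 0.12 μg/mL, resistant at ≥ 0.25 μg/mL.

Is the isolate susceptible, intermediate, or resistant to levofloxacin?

Resistant

Levofloxacin (0.25 μg/mL) ≥ 0.25 μg/mL → resistant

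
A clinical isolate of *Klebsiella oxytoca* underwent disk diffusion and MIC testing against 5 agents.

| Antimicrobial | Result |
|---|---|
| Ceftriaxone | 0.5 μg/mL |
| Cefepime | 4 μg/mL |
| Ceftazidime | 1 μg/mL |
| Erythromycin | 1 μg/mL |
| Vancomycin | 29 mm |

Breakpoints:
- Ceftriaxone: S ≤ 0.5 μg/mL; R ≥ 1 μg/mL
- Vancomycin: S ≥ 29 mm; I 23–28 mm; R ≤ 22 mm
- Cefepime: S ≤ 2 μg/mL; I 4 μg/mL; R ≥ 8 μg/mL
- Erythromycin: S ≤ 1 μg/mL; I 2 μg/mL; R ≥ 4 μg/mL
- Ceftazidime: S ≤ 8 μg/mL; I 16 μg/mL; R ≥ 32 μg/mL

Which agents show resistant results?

Ceftriaxone 0.5 μg/mL: ≤ 0.5 μg/mL — susceptible
Cefepime 4 μg/mL: = 4 μg/mL → I
Ceftazidime (1 μg/mL) ≤ 8 μg/mL ⇒ S
Erythromycin: 1 μg/mL is ≤ 1 μg/mL — Susceptible
Vancomycin: 29 mm is ≥ 29 mm — Susceptible

none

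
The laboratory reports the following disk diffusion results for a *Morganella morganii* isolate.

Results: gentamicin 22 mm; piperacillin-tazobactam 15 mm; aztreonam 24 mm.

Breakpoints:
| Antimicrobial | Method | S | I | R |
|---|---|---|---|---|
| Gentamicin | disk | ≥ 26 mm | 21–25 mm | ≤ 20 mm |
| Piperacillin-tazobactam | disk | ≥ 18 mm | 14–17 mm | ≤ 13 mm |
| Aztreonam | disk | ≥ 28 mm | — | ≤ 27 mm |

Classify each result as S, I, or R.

I, I, R

Gentamicin (22 mm) in 21–25 mm → I
Piperacillin-tazobactam 15 mm: in 14–17 mm → intermediate
Aztreonam: 24 mm is ≤ 27 mm ⇒ resistant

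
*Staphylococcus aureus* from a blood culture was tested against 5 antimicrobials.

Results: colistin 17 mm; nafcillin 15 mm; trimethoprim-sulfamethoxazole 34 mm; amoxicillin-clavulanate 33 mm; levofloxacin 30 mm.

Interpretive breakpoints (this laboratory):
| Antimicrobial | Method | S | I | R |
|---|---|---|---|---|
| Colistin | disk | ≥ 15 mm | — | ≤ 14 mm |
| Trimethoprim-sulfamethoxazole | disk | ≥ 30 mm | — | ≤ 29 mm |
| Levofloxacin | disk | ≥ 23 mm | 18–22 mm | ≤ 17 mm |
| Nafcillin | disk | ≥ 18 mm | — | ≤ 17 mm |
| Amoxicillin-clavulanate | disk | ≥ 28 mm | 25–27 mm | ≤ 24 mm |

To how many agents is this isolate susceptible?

Colistin 17 mm: ≥ 15 mm ⇒ Susceptible
Nafcillin 15 mm: ≤ 17 mm ⇒ Resistant
Trimethoprim-sulfamethoxazole 34 mm: ≥ 30 mm ⇒ susceptible
Amoxicillin-clavulanate 33 mm: ≥ 28 mm → S
Levofloxacin (30 mm) ≥ 23 mm — Susceptible
Susceptible: 4

4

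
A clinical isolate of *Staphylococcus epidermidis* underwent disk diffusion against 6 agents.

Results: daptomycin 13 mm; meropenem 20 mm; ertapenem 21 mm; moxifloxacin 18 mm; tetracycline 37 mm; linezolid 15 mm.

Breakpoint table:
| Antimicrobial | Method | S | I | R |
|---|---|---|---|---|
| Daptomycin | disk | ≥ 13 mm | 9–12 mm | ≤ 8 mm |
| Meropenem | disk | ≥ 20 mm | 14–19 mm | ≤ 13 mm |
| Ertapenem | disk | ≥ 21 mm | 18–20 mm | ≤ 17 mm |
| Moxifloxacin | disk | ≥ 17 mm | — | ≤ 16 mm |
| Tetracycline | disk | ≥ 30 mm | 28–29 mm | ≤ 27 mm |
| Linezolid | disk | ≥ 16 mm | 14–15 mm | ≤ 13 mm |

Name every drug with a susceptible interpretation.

daptomycin, meropenem, ertapenem, moxifloxacin, tetracycline

Daptomycin: 13 mm is ≥ 13 mm ⇒ susceptible
Meropenem: 20 mm is ≥ 20 mm — susceptible
Ertapenem (21 mm) ≥ 21 mm — Susceptible
Moxifloxacin (18 mm) ≥ 17 mm ⇒ S
Tetracycline: 37 mm is ≥ 30 mm ⇒ susceptible
Linezolid: 15 mm is in 14–15 mm ⇒ Intermediate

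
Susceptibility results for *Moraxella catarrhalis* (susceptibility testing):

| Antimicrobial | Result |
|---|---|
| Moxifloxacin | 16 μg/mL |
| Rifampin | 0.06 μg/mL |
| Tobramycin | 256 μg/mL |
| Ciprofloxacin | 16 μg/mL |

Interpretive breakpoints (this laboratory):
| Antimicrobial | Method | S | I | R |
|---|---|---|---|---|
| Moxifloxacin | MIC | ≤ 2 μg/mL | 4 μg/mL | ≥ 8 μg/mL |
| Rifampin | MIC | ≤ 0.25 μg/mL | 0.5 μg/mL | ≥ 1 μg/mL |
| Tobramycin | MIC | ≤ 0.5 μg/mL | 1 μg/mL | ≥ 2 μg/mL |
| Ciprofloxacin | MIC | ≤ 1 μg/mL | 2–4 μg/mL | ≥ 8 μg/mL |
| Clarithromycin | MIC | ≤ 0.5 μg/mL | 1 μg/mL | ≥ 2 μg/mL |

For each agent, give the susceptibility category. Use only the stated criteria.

R, S, R, R

Moxifloxacin (16 μg/mL) ≥ 8 μg/mL ⇒ Resistant
Rifampin: 0.06 μg/mL is ≤ 0.25 μg/mL ⇒ susceptible
Tobramycin: 256 μg/mL is ≥ 2 μg/mL ⇒ resistant
Ciprofloxacin 16 μg/mL: ≥ 8 μg/mL ⇒ Resistant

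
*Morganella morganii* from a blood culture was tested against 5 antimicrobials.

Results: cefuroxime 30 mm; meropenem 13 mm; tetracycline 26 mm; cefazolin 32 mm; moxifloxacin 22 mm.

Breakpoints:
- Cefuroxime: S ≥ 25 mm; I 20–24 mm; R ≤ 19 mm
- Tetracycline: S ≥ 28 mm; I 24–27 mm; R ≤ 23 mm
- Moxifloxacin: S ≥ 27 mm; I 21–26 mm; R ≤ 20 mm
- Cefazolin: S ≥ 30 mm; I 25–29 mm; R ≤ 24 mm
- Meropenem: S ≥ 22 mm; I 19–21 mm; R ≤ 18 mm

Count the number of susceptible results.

Cefuroxime 30 mm: ≥ 25 mm → S
Meropenem (13 mm) ≤ 18 mm — R
Tetracycline (26 mm) in 24–27 mm ⇒ Intermediate
Cefazolin: 32 mm is ≥ 30 mm — Susceptible
Moxifloxacin 22 mm: in 21–26 mm — I
Susceptible: 2

2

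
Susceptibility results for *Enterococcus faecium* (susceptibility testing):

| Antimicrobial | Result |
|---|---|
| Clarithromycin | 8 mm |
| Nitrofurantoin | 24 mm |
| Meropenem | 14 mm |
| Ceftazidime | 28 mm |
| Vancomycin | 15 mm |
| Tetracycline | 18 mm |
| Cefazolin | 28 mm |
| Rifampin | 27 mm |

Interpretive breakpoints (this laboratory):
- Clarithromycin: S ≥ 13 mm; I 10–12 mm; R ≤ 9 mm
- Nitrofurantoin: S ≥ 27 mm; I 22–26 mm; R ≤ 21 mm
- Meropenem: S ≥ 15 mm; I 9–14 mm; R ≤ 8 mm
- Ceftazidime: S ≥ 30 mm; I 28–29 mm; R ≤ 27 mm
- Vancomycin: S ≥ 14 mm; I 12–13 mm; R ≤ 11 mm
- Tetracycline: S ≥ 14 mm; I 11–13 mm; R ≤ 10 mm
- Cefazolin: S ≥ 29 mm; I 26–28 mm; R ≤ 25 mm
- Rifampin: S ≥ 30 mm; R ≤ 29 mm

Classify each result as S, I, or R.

R, I, I, I, S, S, I, R

Clarithromycin: 8 mm is ≤ 9 mm — resistant
Nitrofurantoin: 24 mm is in 22–26 mm → I
Meropenem (14 mm) in 9–14 mm → Intermediate
Ceftazidime 28 mm: in 28–29 mm → I
Vancomycin 15 mm: ≥ 14 mm → Susceptible
Tetracycline (18 mm) ≥ 14 mm — Susceptible
Cefazolin (28 mm) in 26–28 mm → Intermediate
Rifampin: 27 mm is ≤ 29 mm ⇒ R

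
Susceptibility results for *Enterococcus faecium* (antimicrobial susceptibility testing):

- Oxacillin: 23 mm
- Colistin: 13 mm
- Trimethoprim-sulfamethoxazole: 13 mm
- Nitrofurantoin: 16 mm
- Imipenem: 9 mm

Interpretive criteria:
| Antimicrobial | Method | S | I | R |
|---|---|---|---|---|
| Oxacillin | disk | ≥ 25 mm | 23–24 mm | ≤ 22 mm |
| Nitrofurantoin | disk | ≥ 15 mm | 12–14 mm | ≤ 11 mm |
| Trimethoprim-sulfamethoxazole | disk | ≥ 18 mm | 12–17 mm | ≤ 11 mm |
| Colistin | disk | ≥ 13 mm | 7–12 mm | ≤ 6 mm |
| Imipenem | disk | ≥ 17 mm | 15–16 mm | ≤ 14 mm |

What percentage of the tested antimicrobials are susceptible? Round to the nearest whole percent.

Oxacillin (23 mm) in 23–24 mm — Intermediate
Colistin (13 mm) ≥ 13 mm ⇒ susceptible
Trimethoprim-sulfamethoxazole: 13 mm is in 12–17 mm → Intermediate
Nitrofurantoin: 16 mm is ≥ 15 mm — Susceptible
Imipenem: 9 mm is ≤ 14 mm → Resistant
Susceptible: 2/5

40%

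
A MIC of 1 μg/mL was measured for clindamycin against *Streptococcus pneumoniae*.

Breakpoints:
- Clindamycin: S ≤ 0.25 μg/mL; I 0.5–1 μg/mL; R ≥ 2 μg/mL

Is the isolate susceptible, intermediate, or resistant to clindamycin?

Clindamycin 1 μg/mL: in 0.5–1 μg/mL → intermediate

I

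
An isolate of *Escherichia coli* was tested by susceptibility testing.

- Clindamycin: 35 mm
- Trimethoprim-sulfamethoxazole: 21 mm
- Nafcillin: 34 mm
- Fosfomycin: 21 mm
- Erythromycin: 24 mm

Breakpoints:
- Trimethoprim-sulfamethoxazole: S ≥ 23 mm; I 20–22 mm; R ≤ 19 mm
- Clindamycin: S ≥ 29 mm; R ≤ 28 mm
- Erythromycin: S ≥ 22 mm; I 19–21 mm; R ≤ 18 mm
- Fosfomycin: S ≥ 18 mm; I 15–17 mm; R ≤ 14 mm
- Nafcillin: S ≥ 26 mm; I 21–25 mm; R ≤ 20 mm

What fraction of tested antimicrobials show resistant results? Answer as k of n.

Clindamycin: 35 mm is ≥ 29 mm ⇒ S
Trimethoprim-sulfamethoxazole 21 mm: in 20–22 mm → I
Nafcillin 34 mm: ≥ 26 mm — S
Fosfomycin: 21 mm is ≥ 18 mm — Susceptible
Erythromycin: 24 mm is ≥ 22 mm ⇒ S
Resistant: 0/5

0 of 5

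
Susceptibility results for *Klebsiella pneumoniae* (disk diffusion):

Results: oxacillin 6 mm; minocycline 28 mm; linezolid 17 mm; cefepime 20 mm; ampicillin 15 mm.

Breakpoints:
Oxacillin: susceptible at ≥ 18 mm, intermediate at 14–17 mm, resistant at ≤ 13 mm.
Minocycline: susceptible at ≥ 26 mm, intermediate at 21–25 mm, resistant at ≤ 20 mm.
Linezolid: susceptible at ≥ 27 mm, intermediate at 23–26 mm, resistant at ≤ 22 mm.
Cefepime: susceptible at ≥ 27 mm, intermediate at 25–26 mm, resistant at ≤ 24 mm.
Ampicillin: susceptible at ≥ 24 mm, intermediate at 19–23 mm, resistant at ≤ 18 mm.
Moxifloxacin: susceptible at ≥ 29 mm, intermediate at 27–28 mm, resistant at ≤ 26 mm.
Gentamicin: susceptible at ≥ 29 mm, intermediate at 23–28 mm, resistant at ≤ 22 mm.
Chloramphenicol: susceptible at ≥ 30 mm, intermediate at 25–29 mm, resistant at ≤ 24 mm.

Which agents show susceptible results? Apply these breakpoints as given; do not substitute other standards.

Oxacillin 6 mm: ≤ 13 mm ⇒ Resistant
Minocycline (28 mm) ≥ 26 mm ⇒ susceptible
Linezolid 17 mm: ≤ 22 mm ⇒ R
Cefepime (20 mm) ≤ 24 mm — resistant
Ampicillin: 15 mm is ≤ 18 mm ⇒ R

minocycline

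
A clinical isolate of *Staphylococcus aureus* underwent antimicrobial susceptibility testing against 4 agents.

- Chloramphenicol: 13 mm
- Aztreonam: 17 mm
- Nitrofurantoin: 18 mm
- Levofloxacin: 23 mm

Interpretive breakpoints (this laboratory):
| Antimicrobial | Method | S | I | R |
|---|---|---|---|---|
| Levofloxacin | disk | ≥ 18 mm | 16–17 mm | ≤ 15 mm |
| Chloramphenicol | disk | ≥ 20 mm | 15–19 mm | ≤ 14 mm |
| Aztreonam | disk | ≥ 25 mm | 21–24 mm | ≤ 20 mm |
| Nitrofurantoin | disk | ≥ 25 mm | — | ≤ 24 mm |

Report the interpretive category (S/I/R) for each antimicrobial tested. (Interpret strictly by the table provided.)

Chloramphenicol: 13 mm is ≤ 14 mm ⇒ R
Aztreonam (17 mm) ≤ 20 mm ⇒ Resistant
Nitrofurantoin: 18 mm is ≤ 24 mm ⇒ resistant
Levofloxacin (23 mm) ≥ 18 mm — susceptible

R, R, R, S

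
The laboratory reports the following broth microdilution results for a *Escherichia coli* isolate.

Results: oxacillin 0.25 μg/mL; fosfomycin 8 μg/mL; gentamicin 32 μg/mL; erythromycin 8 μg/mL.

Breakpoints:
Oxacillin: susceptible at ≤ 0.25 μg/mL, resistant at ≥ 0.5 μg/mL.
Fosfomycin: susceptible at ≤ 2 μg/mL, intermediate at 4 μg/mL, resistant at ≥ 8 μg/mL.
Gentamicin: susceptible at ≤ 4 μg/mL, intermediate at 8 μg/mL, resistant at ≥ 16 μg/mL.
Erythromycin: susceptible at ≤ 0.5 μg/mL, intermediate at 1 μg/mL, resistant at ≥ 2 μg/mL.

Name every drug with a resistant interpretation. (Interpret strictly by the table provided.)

Oxacillin (0.25 μg/mL) ≤ 0.25 μg/mL — Susceptible
Fosfomycin: 8 μg/mL is ≥ 8 μg/mL ⇒ Resistant
Gentamicin: 32 μg/mL is ≥ 16 μg/mL ⇒ R
Erythromycin: 8 μg/mL is ≥ 2 μg/mL — resistant

fosfomycin, gentamicin, erythromycin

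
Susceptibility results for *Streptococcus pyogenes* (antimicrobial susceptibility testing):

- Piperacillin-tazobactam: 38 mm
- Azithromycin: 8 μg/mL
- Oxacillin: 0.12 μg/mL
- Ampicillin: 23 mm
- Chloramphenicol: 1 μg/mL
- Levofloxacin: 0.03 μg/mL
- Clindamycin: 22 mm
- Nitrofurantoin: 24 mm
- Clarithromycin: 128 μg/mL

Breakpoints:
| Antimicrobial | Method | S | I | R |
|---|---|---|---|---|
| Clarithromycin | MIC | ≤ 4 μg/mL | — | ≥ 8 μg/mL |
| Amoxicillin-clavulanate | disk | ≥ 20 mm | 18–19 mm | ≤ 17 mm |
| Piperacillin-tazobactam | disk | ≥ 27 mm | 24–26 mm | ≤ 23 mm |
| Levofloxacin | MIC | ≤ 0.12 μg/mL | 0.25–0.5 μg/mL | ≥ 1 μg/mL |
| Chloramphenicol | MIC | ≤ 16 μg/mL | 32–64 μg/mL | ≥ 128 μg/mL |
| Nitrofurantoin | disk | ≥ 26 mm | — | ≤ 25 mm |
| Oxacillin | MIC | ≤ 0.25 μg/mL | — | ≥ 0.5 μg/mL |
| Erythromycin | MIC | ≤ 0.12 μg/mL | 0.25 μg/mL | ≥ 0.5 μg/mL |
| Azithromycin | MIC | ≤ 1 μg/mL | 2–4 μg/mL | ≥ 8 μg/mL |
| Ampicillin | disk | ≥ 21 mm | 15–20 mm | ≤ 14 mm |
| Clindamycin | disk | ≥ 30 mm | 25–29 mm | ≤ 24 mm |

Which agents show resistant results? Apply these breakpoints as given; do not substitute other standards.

azithromycin, clindamycin, nitrofurantoin, clarithromycin

Piperacillin-tazobactam 38 mm: ≥ 27 mm — S
Azithromycin: 8 μg/mL is ≥ 8 μg/mL — R
Oxacillin 0.12 μg/mL: ≤ 0.25 μg/mL — Susceptible
Ampicillin 23 mm: ≥ 21 mm — S
Chloramphenicol 1 μg/mL: ≤ 16 μg/mL ⇒ susceptible
Levofloxacin (0.03 μg/mL) ≤ 0.12 μg/mL — S
Clindamycin 22 mm: ≤ 24 mm ⇒ Resistant
Nitrofurantoin (24 mm) ≤ 25 mm → R
Clarithromycin: 128 μg/mL is ≥ 8 μg/mL — Resistant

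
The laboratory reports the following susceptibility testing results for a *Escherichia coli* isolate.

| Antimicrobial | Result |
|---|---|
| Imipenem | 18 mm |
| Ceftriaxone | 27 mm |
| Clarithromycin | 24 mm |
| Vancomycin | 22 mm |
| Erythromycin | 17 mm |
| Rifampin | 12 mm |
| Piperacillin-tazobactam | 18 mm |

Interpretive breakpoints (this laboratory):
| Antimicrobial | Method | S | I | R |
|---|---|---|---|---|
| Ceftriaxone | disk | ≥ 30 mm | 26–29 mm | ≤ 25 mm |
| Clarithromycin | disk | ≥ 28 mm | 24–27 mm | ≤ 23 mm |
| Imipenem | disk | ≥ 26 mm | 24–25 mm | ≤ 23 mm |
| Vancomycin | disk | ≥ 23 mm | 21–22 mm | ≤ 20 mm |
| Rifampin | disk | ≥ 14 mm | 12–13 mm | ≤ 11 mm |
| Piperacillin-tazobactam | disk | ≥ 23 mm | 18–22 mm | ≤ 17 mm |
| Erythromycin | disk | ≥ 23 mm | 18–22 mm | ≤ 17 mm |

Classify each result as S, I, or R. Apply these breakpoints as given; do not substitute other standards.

Imipenem 18 mm: ≤ 23 mm — R
Ceftriaxone (27 mm) in 26–29 mm — intermediate
Clarithromycin 24 mm: in 24–27 mm ⇒ intermediate
Vancomycin: 22 mm is in 21–22 mm → Intermediate
Erythromycin (17 mm) ≤ 17 mm ⇒ resistant
Rifampin 12 mm: in 12–13 mm ⇒ I
Piperacillin-tazobactam: 18 mm is in 18–22 mm ⇒ I

R, I, I, I, R, I, I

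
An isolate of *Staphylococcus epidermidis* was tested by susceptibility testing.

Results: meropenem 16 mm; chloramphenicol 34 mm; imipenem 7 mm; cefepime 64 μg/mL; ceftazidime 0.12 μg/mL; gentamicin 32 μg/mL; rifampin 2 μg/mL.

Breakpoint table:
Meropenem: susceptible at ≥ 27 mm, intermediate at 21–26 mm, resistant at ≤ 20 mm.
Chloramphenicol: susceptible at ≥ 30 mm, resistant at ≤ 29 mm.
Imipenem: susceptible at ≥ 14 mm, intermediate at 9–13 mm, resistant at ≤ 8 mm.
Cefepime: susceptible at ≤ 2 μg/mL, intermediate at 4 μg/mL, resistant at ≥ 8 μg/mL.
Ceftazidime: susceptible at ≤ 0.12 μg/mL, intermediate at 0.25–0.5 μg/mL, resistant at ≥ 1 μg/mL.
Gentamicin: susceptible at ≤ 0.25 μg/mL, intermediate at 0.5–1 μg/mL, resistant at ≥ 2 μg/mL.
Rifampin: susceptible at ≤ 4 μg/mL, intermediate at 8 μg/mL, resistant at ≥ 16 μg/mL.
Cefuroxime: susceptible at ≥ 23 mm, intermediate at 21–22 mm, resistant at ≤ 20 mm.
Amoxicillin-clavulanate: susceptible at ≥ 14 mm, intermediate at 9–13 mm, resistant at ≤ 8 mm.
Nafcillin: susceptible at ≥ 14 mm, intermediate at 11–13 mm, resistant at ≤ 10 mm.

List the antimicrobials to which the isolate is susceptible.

Meropenem (16 mm) ≤ 20 mm → R
Chloramphenicol: 34 mm is ≥ 30 mm → Susceptible
Imipenem 7 mm: ≤ 8 mm ⇒ R
Cefepime (64 μg/mL) ≥ 8 μg/mL — resistant
Ceftazidime (0.12 μg/mL) ≤ 0.12 μg/mL → susceptible
Gentamicin (32 μg/mL) ≥ 2 μg/mL — Resistant
Rifampin (2 μg/mL) ≤ 4 μg/mL — susceptible

chloramphenicol, ceftazidime, rifampin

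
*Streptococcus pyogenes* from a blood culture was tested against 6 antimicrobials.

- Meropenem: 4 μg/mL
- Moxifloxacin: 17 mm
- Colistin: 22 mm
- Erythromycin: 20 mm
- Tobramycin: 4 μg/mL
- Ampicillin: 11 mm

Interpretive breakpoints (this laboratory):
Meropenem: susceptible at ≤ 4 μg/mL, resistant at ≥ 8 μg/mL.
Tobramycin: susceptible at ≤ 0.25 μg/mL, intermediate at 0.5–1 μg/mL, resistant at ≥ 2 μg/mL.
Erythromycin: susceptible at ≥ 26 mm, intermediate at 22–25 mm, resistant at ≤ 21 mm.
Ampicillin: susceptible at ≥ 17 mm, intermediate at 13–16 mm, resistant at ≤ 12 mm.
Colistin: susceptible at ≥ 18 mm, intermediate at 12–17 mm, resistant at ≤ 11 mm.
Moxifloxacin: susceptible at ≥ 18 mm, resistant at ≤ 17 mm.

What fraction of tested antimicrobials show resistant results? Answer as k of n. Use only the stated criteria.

Meropenem 4 μg/mL: ≤ 4 μg/mL ⇒ S
Moxifloxacin (17 mm) ≤ 17 mm ⇒ Resistant
Colistin (22 mm) ≥ 18 mm — susceptible
Erythromycin: 20 mm is ≤ 21 mm → R
Tobramycin 4 μg/mL: ≥ 2 μg/mL — resistant
Ampicillin (11 mm) ≤ 12 mm ⇒ R
Resistant: 4/6

4 of 6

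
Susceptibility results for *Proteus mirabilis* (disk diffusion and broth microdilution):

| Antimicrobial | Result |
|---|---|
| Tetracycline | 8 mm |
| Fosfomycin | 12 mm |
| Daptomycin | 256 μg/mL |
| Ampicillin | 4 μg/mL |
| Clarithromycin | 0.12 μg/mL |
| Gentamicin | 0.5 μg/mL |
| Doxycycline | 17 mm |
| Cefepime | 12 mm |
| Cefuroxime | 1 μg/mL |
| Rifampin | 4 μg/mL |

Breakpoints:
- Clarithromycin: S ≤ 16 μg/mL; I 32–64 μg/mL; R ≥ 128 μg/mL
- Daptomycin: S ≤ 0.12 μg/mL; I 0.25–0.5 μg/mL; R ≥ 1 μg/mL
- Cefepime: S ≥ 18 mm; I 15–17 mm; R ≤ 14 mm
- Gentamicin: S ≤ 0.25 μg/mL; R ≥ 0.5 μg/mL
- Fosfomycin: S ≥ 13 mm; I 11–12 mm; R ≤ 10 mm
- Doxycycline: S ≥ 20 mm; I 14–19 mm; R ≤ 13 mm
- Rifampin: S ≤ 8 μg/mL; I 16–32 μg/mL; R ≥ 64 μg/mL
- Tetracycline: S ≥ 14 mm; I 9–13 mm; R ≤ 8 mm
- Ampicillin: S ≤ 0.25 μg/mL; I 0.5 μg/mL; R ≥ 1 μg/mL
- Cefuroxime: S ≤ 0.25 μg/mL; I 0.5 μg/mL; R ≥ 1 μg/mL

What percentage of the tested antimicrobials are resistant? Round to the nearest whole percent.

60%

Tetracycline 8 mm: ≤ 8 mm → resistant
Fosfomycin (12 mm) in 11–12 mm → Intermediate
Daptomycin (256 μg/mL) ≥ 1 μg/mL → resistant
Ampicillin (4 μg/mL) ≥ 1 μg/mL → R
Clarithromycin: 0.12 μg/mL is ≤ 16 μg/mL ⇒ susceptible
Gentamicin 0.5 μg/mL: ≥ 0.5 μg/mL → resistant
Doxycycline (17 mm) in 14–19 mm → Intermediate
Cefepime (12 mm) ≤ 14 mm → resistant
Cefuroxime (1 μg/mL) ≥ 1 μg/mL → R
Rifampin (4 μg/mL) ≤ 8 μg/mL → Susceptible
Resistant: 6/10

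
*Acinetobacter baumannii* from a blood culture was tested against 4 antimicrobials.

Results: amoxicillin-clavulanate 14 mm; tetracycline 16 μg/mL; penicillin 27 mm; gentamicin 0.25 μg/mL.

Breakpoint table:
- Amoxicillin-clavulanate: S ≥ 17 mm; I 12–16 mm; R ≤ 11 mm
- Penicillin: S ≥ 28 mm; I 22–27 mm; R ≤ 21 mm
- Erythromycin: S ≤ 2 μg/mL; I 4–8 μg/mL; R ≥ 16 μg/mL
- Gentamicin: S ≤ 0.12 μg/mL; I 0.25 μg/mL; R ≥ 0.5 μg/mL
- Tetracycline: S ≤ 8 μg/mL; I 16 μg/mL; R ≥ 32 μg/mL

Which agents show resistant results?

none

Amoxicillin-clavulanate 14 mm: in 12–16 mm → I
Tetracycline 16 μg/mL: = 16 μg/mL — Intermediate
Penicillin: 27 mm is in 22–27 mm — Intermediate
Gentamicin 0.25 μg/mL: = 0.25 μg/mL ⇒ Intermediate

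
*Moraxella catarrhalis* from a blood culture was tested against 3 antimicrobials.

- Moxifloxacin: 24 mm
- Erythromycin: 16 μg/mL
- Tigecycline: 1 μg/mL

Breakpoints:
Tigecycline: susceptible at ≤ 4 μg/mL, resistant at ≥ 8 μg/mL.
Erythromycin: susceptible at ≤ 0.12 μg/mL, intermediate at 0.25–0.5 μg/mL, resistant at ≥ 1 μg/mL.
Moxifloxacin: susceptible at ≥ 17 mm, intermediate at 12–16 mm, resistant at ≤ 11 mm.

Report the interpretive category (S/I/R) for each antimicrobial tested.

S, R, S

Moxifloxacin 24 mm: ≥ 17 mm — Susceptible
Erythromycin: 16 μg/mL is ≥ 1 μg/mL — R
Tigecycline: 1 μg/mL is ≤ 4 μg/mL → Susceptible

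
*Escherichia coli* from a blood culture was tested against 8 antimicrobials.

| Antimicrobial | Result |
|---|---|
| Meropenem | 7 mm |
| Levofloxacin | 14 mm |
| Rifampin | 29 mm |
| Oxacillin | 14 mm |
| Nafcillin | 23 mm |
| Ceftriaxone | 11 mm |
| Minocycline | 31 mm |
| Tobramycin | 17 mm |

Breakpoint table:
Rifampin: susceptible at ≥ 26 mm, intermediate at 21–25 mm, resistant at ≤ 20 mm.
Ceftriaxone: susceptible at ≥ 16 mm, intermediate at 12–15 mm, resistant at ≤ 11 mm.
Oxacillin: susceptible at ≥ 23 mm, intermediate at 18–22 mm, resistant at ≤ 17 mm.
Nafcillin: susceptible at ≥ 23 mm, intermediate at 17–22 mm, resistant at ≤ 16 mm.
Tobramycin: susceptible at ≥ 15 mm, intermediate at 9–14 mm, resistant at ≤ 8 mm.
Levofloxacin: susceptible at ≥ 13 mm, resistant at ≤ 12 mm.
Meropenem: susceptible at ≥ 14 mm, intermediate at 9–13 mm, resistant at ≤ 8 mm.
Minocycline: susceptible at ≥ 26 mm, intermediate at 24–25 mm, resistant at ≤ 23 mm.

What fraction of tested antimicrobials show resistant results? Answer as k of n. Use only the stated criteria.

Meropenem 7 mm: ≤ 8 mm → R
Levofloxacin 14 mm: ≥ 13 mm → Susceptible
Rifampin: 29 mm is ≥ 26 mm → Susceptible
Oxacillin (14 mm) ≤ 17 mm — Resistant
Nafcillin 23 mm: ≥ 23 mm — S
Ceftriaxone 11 mm: ≤ 11 mm → resistant
Minocycline (31 mm) ≥ 26 mm — Susceptible
Tobramycin: 17 mm is ≥ 15 mm — S
Resistant: 3/8

3 of 8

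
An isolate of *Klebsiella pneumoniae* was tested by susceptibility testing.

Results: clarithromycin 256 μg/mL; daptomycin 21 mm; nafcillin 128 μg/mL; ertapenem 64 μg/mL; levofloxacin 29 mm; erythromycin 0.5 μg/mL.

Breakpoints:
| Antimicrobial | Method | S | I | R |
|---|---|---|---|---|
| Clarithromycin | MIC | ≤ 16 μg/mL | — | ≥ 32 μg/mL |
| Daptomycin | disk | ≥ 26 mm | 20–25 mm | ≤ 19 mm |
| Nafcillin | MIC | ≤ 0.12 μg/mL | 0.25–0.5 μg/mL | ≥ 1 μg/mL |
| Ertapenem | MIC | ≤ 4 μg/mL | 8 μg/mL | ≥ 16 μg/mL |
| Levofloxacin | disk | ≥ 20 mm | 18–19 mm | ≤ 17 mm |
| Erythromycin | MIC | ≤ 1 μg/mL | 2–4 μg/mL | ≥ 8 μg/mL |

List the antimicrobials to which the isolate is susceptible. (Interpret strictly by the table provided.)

Clarithromycin (256 μg/mL) ≥ 32 μg/mL — resistant
Daptomycin 21 mm: in 20–25 mm → I
Nafcillin 128 μg/mL: ≥ 1 μg/mL — Resistant
Ertapenem 64 μg/mL: ≥ 16 μg/mL → R
Levofloxacin: 29 mm is ≥ 20 mm ⇒ S
Erythromycin: 0.5 μg/mL is ≤ 1 μg/mL ⇒ susceptible

levofloxacin, erythromycin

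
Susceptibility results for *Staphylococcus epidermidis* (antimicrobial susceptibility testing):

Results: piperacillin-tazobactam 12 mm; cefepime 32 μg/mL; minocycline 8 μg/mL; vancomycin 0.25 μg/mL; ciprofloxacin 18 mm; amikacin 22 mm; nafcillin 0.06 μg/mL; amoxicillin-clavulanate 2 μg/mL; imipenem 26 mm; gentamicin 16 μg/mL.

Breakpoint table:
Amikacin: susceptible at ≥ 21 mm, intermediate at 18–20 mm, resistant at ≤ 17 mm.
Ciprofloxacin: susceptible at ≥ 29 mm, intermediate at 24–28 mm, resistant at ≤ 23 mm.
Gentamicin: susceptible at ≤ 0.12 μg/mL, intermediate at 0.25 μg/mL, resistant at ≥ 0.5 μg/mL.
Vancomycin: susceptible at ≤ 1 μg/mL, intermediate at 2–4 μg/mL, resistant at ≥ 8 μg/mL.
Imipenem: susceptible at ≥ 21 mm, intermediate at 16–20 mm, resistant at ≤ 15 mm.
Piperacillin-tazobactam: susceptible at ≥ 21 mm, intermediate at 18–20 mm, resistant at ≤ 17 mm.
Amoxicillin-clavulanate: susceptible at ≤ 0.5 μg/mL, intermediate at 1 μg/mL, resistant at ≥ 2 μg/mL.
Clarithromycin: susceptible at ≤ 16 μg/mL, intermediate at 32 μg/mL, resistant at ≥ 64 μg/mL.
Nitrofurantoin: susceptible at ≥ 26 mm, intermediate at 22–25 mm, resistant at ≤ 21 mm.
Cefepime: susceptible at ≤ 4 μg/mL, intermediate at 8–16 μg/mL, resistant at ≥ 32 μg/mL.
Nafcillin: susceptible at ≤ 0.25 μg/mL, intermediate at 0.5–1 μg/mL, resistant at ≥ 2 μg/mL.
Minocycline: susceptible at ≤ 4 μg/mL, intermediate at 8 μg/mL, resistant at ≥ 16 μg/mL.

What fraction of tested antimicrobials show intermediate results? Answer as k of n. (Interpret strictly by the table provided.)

Piperacillin-tazobactam (12 mm) ≤ 17 mm — Resistant
Cefepime 32 μg/mL: ≥ 32 μg/mL ⇒ Resistant
Minocycline (8 μg/mL) = 8 μg/mL ⇒ I
Vancomycin 0.25 μg/mL: ≤ 1 μg/mL ⇒ S
Ciprofloxacin (18 mm) ≤ 23 mm → resistant
Amikacin: 22 mm is ≥ 21 mm → susceptible
Nafcillin 0.06 μg/mL: ≤ 0.25 μg/mL ⇒ Susceptible
Amoxicillin-clavulanate (2 μg/mL) ≥ 2 μg/mL → resistant
Imipenem 26 mm: ≥ 21 mm → susceptible
Gentamicin: 16 μg/mL is ≥ 0.5 μg/mL ⇒ Resistant
Intermediate: 1/10

1 of 10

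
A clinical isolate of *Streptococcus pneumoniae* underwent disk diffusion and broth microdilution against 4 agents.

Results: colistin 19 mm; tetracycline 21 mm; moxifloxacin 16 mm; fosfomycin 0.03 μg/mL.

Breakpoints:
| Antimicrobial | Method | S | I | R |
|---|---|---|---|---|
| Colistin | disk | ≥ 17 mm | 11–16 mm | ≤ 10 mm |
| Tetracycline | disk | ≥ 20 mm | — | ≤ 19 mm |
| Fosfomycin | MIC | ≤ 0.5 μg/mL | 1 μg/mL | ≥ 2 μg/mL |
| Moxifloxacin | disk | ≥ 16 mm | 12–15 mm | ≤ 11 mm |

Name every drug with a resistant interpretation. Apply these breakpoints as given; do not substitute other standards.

Colistin: 19 mm is ≥ 17 mm → S
Tetracycline 21 mm: ≥ 20 mm ⇒ S
Moxifloxacin (16 mm) ≥ 16 mm ⇒ S
Fosfomycin (0.03 μg/mL) ≤ 0.5 μg/mL ⇒ S

none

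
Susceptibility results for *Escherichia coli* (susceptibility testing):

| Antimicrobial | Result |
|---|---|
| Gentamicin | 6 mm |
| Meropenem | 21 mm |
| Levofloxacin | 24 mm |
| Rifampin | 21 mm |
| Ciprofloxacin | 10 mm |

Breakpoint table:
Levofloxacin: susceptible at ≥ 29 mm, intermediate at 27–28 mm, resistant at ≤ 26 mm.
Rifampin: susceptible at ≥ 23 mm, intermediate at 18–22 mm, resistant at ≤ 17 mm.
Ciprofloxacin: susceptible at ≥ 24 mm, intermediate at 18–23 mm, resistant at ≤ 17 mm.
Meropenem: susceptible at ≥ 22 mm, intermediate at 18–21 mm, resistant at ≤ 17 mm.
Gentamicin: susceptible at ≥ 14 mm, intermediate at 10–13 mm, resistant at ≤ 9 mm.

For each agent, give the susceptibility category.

R, I, R, I, R

Gentamicin: 6 mm is ≤ 9 mm — resistant
Meropenem: 21 mm is in 18–21 mm — I
Levofloxacin: 24 mm is ≤ 26 mm → Resistant
Rifampin (21 mm) in 18–22 mm ⇒ intermediate
Ciprofloxacin 10 mm: ≤ 17 mm ⇒ R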